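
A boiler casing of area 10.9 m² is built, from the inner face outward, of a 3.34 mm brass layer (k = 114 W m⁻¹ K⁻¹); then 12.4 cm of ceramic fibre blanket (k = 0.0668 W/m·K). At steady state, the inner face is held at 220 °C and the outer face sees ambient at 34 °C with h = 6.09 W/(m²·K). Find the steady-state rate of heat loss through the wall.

Q = 1000 W

Treat each layer as a resistance in series:
  R_brass = L/(kA) = 0.00334/(114·10.9) = 2.688×10^-6 K/W
  R_ceramic fibre blanket = L/(kA) = 0.124/(0.0668·10.9) = 0.1703 K/W
  R_conv,out = 1/(hA) = 1/(6.09·10.9) = 0.01506 K/W
ΣR = 2.688×10^-6 + 0.1703 + 0.01506 = 0.1854 K/W
Q = ΔT/ΣR = (220 °C − 34 °C)/0.1854 = 1000 W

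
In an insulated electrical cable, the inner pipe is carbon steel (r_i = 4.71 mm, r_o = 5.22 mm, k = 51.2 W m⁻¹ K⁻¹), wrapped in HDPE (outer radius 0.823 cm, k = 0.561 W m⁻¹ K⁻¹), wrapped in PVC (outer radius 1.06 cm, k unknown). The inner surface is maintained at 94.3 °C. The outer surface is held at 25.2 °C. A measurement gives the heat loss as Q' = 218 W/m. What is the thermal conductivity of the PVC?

k = 0.215 W/m·K

ΣR = ΔT/Q' = |94.3 − 25.2|/218 = 0.3170 m·K/W
Known resistances:
  R'_carbon steel = ln(0.00522/0.00471)/(2πk) = 0.1028/(2π·51.2) = 3.196×10^-4 m·K/W
  R'_HDPE = ln(0.00823/0.00522)/(2πk) = 0.4553/(2π·0.561) = 0.1292 m·K/W
R_PVC = ΣR − ΣR_known = 0.3170 − 0.1295 = 0.1875 m·K/W
ln(r₂/r₁)/(2πk) = 0.1875 ⇒ k = 0.2531/(2π·0.1875) = 0.215 W/m·K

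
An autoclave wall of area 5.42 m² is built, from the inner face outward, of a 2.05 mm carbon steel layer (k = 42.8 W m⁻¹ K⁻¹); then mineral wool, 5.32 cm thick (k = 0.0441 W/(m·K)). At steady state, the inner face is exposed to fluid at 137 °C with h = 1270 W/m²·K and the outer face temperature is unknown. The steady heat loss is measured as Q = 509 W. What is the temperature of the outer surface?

Series resistances:
  R_conv,in = 1/(hA) = 1/(1270·5.42) = 1.453×10^-4 K/W
  R_carbon steel = L/(kA) = 0.00205/(42.8·5.42) = 8.837×10^-6 K/W
  R_mineral wool = L/(kA) = 0.0532/(0.0441·5.42) = 0.2226 K/W
ΣR = 0.2227 K/W
ΔT = Q·ΣR = 509 × 0.2227 = 113.4 K
Heat flows outward, so T_out = T_in − ΔT = 137 − 113.4 = 23.6 °C

T_out = 23.6 °C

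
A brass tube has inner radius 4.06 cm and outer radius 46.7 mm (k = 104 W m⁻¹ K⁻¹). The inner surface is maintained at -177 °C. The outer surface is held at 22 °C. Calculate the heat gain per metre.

Q' = 929 kW/m

Q' = 2πk·ΔT/ln(r₂/r₁) = 2π × 104 × 199 / ln(0.0467/0.0406) = 9.29×10^5 W/m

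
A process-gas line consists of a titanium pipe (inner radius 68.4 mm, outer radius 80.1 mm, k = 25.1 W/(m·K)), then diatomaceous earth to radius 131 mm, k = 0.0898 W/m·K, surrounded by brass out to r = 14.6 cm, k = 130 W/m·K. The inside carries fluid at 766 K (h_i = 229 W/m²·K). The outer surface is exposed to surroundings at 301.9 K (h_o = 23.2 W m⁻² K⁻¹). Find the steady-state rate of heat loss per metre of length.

Q' = 499 W/m

Treat each layer as a resistance in series:
  R'_conv,in = 1/(2πr h) = 1/(2π·0.0684·229) = 0.01016 m·K/W
  R'_titanium = ln(0.0801/0.0684)/(2πk) = 0.1579/(2π·25.1) = 0.001001 m·K/W
  R'_diatomaceous earth = ln(0.131/0.0801)/(2πk) = 0.4919/(2π·0.0898) = 0.8718 m·K/W
  R'_brass = ln(0.146/0.131)/(2πk) = 0.1084/(2π·130) = 1.327×10^-4 m·K/W
  R'_conv,out = 1/(2πr h) = 1/(2π·0.146·23.2) = 0.04699 m·K/W
ΣR = 0.01016 + 0.001001 + 0.8718 + 1.327×10^-4 + 0.04699 = 0.9301 m·K/W
Q' = ΔT/ΣR = (766 K − 301.9 K)/0.9301 = 499 W/m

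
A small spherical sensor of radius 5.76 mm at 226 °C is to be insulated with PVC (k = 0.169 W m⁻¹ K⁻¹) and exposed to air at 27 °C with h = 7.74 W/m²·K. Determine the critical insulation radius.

For a sphere, r_cr = 2k_ins/h = 2·0.169/7.74 = 0.0437 m = 4.37 cm

r_cr = 4.37 cm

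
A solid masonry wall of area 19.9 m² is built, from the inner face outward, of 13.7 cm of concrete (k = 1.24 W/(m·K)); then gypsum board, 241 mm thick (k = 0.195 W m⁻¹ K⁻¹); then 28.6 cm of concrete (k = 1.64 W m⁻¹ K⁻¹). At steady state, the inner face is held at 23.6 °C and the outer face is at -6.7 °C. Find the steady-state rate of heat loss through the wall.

Q = 396 W

Series thermal resistances, inner to outer:
  R_concrete = L/(kA) = 0.137/(1.24·19.9) = 0.005552 K/W
  R_gypsum board = L/(kA) = 0.241/(0.195·19.9) = 0.06211 K/W
  R_concrete = L/(kA) = 0.286/(1.64·19.9) = 0.008763 K/W
ΣR = 0.005552 + 0.06211 + 0.008763 = 0.07642 K/W
Q = ΔT/ΣR = (23.6 °C − -6.7 °C)/0.07642 = 396 W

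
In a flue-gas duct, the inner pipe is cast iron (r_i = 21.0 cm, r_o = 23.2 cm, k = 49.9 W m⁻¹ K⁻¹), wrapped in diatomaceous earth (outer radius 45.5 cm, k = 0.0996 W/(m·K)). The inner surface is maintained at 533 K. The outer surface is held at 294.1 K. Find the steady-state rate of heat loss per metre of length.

Q' = 222 W/m

Treat each layer as a resistance in series:
  R'_cast iron = ln(0.232/0.210)/(2πk) = 0.09963/(2π·49.9) = 3.178×10^-4 m·K/W
  R'_diatomaceous earth = ln(0.455/0.232)/(2πk) = 0.6736/(2π·0.0996) = 1.076 m·K/W
ΣR = 3.178×10^-4 + 1.076 = 1.076 m·K/W
Q' = ΔT/ΣR = (533 K − 294.1 K)/1.076 = 222 W/m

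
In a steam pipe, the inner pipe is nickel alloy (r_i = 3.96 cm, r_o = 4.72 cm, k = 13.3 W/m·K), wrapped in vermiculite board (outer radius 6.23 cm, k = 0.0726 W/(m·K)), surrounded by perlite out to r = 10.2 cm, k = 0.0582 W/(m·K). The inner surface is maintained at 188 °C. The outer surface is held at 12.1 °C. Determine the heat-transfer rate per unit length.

Treat each layer as a resistance in series:
  R'_nickel alloy = ln(0.0472/0.0396)/(2πk) = 0.1756/(2π·13.3) = 0.002101 m·K/W
  R'_vermiculite board = ln(0.0623/0.0472)/(2πk) = 0.2776/(2π·0.0726) = 0.6085 m·K/W
  R'_perlite = ln(0.102/0.0623)/(2πk) = 0.4930/(2π·0.0582) = 1.348 m·K/W
ΣR = 0.002101 + 0.6085 + 1.348 = 1.959 m·K/W
Q' = ΔT/ΣR = (188 °C − 12.1 °C)/1.959 = 89.8 W/m

Q' = 89.8 W/m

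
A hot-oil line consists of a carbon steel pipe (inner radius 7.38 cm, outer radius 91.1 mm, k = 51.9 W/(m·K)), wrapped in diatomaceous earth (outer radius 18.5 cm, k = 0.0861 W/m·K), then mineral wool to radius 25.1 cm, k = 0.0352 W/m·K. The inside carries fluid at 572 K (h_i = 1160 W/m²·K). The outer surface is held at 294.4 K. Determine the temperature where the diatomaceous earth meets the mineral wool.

T = 437 K

Treat each layer as a resistance in series:
  R'_conv,in = 1/(2πr h) = 1/(2π·0.0738·1160) = 0.001859 m·K/W
  R'_carbon steel = ln(0.0911/0.0738)/(2πk) = 0.2106/(2π·51.9) = 6.458×10^-4 m·K/W
  R'_diatomaceous earth = ln(0.185/0.0911)/(2πk) = 0.7084/(2π·0.0861) = 1.309 m·K/W
  R'_mineral wool = ln(0.251/0.185)/(2πk) = 0.3051/(2π·0.0352) = 1.379 m·K/W
ΣR = 0.001859 + 6.458×10^-4 + 1.309 + 1.379 = 2.691 m·K/W
Q' = ΔT/ΣR = (572 K − 294.4 K)/2.691 = 103.2 W/m
From the inner boundary to the diatomaceous earth/mineral wool interface, ΣR_partial = 1.312 m·K/W.
T_interface = T_in − Q'·ΣR_partial = 572 K − (103.2)(1.312) = 437 K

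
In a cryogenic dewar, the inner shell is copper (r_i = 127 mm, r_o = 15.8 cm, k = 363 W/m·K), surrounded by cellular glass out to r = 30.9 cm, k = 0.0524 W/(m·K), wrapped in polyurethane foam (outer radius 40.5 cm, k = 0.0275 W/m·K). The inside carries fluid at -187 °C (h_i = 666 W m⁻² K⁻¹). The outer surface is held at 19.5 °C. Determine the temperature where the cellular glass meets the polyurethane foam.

T = -46.7 °C

Treat each layer as a resistance in series:
  R_conv,in = 1/(4πr²h) = 1/(4π·0.127²·666) = 0.007408 K/W
  R_copper = (1/0.127 − 1/0.158)/(4πk) = 1.545/(4π·363) = 3.387×10^-4 K/W
  R_cellular glass = (1/0.158 − 1/0.309)/(4πk) = 3.093/(4π·0.0524) = 4.697 K/W
  R_polyurethane foam = (1/0.309 − 1/0.405)/(4πk) = 0.7671/(4π·0.0275) = 2.220 K/W
ΣR = 0.007408 + 3.387×10^-4 + 4.697 + 2.220 = 6.925 K/W
Q = ΔT/ΣR = (-187 °C − 19.5 °C)/6.925 = -29.82 W
From the inner boundary to the cellular glass/polyurethane foam interface, ΣR_partial = 4.705 K/W.
T_interface = T_in − Q·ΣR_partial = -187 °C − (-29.82)(4.705) = -46.7 °C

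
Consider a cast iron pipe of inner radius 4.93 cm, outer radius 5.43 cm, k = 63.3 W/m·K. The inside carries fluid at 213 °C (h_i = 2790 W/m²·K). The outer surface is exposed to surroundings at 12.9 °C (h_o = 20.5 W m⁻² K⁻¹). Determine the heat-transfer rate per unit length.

Treat each layer as a resistance in series:
  R'_conv,in = 1/(2πr h) = 1/(2π·0.0493·2790) = 0.001157 m·K/W
  R'_cast iron = ln(0.0543/0.0493)/(2πk) = 0.09660/(2π·63.3) = 2.429×10^-4 m·K/W
  R'_conv,out = 1/(2πr h) = 1/(2π·0.0543·20.5) = 0.1430 m·K/W
ΣR = 0.001157 + 2.429×10^-4 + 0.1430 = 0.1444 m·K/W
Q' = ΔT/ΣR = (213 °C − 12.9 °C)/0.1444 = 1390 W/m

Q' = 1390 W/m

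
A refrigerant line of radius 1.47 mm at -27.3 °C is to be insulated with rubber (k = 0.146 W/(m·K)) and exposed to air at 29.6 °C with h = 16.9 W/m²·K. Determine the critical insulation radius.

For a cylinder, r_cr = k_ins/h = 0.146/16.9 = 0.00864 m = 0.864 cm

r_cr = 0.864 cm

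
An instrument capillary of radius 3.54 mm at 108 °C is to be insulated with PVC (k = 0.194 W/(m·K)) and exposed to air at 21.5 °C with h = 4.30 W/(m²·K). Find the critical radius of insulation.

For a cylinder, r_cr = k_ins/h = 0.194/4.30 = 0.0451 m = 4.51 cm

r_cr = 4.51 cm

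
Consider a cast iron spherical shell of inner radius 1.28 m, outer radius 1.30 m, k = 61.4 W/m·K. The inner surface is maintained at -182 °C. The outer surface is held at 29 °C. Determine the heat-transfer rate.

Q = 4πk·ΔT/(1/r₁ − 1/r₂) = 4π × 61.4 × 211 / (1/1.28 − 1/1.30) = 1.35×10^7 W

Q = 13500 kW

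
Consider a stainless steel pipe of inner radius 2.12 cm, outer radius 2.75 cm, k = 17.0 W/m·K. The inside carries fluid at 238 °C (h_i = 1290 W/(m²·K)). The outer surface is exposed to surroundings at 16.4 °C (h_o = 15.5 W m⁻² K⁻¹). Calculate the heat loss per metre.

Series thermal resistances, inner to outer:
  R'_conv,in = 1/(2πr h) = 1/(2π·0.0212·1290) = 0.005820 m·K/W
  R'_stainless steel = ln(0.0275/0.0212)/(2πk) = 0.2602/(2π·17.0) = 0.002436 m·K/W
  R'_conv,out = 1/(2πr h) = 1/(2π·0.0275·15.5) = 0.3734 m·K/W
ΣR = 0.005820 + 0.002436 + 0.3734 = 0.3817 m·K/W
Q' = ΔT/ΣR = (238 °C − 16.4 °C)/0.3817 = 581 W/m

Q' = 581 W/m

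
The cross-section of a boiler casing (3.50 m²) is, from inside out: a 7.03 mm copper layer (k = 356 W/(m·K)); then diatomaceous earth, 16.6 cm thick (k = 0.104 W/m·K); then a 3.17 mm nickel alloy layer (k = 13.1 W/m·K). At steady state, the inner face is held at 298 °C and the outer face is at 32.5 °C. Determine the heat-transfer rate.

Q = 582 W

Resistance network (inner→outer):
  R_copper = L/(kA) = 0.00703/(356·3.50) = 5.642×10^-6 K/W
  R_diatomaceous earth = L/(kA) = 0.166/(0.104·3.50) = 0.4560 K/W
  R_nickel alloy = L/(kA) = 0.00317/(13.1·3.50) = 6.914×10^-5 K/W
ΣR = 5.642×10^-6 + 0.4560 + 6.914×10^-5 = 0.4561 K/W
Q = ΔT/ΣR = (298 °C − 32.5 °C)/0.4561 = 582 W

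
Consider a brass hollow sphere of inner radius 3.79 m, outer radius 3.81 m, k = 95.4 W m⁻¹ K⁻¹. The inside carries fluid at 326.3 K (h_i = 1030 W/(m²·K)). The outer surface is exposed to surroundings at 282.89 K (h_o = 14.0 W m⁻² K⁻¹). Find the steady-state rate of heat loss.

Resistance network (inner→outer):
  R_conv,in = 1/(4πr²h) = 1/(4π·3.79²·1030) = 5.379×10^-6 K/W
  R_brass = (1/3.79 − 1/3.81)/(4πk) = 0.001385/(4π·95.4) = 1.155×10^-6 K/W
  R_conv,out = 1/(4πr²h) = 1/(4π·3.81²·14.0) = 3.916×10^-4 K/W
ΣR = 5.379×10^-6 + 1.155×10^-6 + 3.916×10^-4 = 3.981×10^-4 K/W
Q = ΔT/ΣR = (326.3 K − 282.89 K)/3.981×10^-4 = 1.09×10^5 W

Q = 109 kW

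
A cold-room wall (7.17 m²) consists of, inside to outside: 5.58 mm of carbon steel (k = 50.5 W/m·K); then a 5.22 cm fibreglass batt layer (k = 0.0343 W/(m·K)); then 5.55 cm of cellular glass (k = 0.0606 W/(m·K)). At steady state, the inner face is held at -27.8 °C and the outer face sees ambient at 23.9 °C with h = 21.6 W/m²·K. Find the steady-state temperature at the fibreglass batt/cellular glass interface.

T = 3.88 °C

Treat each layer as a resistance in series:
  R_carbon steel = L/(kA) = 0.00558/(50.5·7.17) = 1.541×10^-5 K/W
  R_fibreglass batt = L/(kA) = 0.0522/(0.0343·7.17) = 0.2123 K/W
  R_cellular glass = L/(kA) = 0.0555/(0.0606·7.17) = 0.1277 K/W
  R_conv,out = 1/(hA) = 1/(21.6·7.17) = 0.006457 K/W
ΣR = 1.541×10^-5 + 0.2123 + 0.1277 + 0.006457 = 0.3465 K/W
Q = ΔT/ΣR = (-27.8 °C − 23.9 °C)/0.3465 = -149.2 W
From the inner boundary to the fibreglass batt/cellular glass interface, ΣR_partial = 0.2123 K/W.
T_interface = T_in − Q·ΣR_partial = -27.8 °C − (-149.2)(0.2123) = 3.88 °C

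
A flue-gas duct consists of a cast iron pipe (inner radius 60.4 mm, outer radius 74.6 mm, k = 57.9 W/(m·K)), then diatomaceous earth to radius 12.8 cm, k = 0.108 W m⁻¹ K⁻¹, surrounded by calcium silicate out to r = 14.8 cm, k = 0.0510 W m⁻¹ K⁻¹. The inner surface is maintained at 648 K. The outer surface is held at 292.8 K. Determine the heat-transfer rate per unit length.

Resistance network (inner→outer):
  R'_cast iron = ln(0.0746/0.0604)/(2πk) = 0.2112/(2π·57.9) = 5.804×10^-4 m·K/W
  R'_diatomaceous earth = ln(0.128/0.0746)/(2πk) = 0.5399/(2π·0.108) = 0.7956 m·K/W
  R'_calcium silicate = ln(0.148/0.128)/(2πk) = 0.1452/(2π·0.0510) = 0.4531 m·K/W
ΣR = 5.804×10^-4 + 0.7956 + 0.4531 = 1.249 m·K/W
Q' = ΔT/ΣR = (648 K − 292.8 K)/1.249 = 284 W/m

Q' = 284 W/m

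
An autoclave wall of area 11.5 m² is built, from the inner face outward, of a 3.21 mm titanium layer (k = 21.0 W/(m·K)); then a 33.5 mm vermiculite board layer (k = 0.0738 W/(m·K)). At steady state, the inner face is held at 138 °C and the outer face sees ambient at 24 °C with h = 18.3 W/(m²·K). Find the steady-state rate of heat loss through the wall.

Series thermal resistances, inner to outer:
  R_titanium = L/(kA) = 0.00321/(21.0·11.5) = 1.329×10^-5 K/W
  R_vermiculite board = L/(kA) = 0.0335/(0.0738·11.5) = 0.03947 K/W
  R_conv,out = 1/(hA) = 1/(18.3·11.5) = 0.004752 K/W
ΣR = 1.329×10^-5 + 0.03947 + 0.004752 = 0.04424 K/W
Q = ΔT/ΣR = (138 °C − 24 °C)/0.04424 = 2580 W

Q = 2580 W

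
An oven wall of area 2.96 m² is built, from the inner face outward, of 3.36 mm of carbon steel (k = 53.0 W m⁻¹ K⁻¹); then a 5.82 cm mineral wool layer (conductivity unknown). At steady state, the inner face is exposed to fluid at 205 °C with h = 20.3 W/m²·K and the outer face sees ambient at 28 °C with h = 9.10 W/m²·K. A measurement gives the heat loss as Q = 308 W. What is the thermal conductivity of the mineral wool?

ΣR = ΔT/Q = |205 − 28|/308 = 0.5747 K/W
Known resistances:
  R_conv,in = 1/(hA) = 1/(20.3·2.96) = 0.01664 K/W
  R_carbon steel = L/(kA) = 0.00336/(53.0·2.96) = 2.142×10^-5 K/W
  R_conv,out = 1/(hA) = 1/(9.10·2.96) = 0.03713 K/W
R_mineral wool = ΣR − ΣR_known = 0.5747 − 0.05379 = 0.5209 K/W
L/(kA) = 0.5209 ⇒ k = 0.0582/(0.5209·2.96) = 0.0377 W/m·K

k = 0.0377 W/m·K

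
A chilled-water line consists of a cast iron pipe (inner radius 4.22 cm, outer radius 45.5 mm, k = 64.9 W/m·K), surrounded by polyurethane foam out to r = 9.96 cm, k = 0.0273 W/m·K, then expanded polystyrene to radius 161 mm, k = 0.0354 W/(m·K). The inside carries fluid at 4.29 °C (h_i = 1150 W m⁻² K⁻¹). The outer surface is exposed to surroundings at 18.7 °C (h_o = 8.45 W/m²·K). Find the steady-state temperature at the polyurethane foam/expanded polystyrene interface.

T = 13.9 °C

Treat each layer as a resistance in series:
  R'_conv,in = 1/(2πr h) = 1/(2π·0.0422·1150) = 0.003280 m·K/W
  R'_cast iron = ln(0.0455/0.0422)/(2πk) = 0.07529/(2π·64.9) = 1.846×10^-4 m·K/W
  R'_polyurethane foam = ln(0.0996/0.0455)/(2πk) = 0.7834/(2π·0.0273) = 4.567 m·K/W
  R'_expanded polystyrene = ln(0.161/0.0996)/(2πk) = 0.4802/(2π·0.0354) = 2.159 m·K/W
  R'_conv,out = 1/(2πr h) = 1/(2π·0.161·8.45) = 0.1170 m·K/W
ΣR = 0.003280 + 1.846×10^-4 + 4.567 + 2.159 + 0.1170 = 6.846 m·K/W
Q' = ΔT/ΣR = (4.29 °C − 18.7 °C)/6.846 = -2.105 W/m
From the inner boundary to the polyurethane foam/expanded polystyrene interface, ΣR_partial = 4.570 m·K/W.
T_interface = T_in − Q'·ΣR_partial = 4.29 °C − (-2.105)(4.570) = 13.9 °C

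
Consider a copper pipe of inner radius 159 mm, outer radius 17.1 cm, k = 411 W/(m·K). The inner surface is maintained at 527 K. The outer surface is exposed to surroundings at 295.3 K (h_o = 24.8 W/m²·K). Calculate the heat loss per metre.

Q' = 6170 W/m

Resistance network (inner→outer):
  R'_copper = ln(0.171/0.159)/(2πk) = 0.07276/(2π·411) = 2.818×10^-5 m·K/W
  R'_conv,out = 1/(2πr h) = 1/(2π·0.171·24.8) = 0.03753 m·K/W
ΣR = 2.818×10^-5 + 0.03753 = 0.03756 m·K/W
Q' = ΔT/ΣR = (527 K − 295.3 K)/0.03756 = 6170 W/m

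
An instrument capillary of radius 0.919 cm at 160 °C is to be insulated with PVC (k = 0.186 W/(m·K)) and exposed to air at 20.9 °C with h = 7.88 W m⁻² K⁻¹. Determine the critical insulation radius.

r_cr = 2.36 cm

For a cylinder, r_cr = k_ins/h = 0.186/7.88 = 0.0236 m = 2.36 cm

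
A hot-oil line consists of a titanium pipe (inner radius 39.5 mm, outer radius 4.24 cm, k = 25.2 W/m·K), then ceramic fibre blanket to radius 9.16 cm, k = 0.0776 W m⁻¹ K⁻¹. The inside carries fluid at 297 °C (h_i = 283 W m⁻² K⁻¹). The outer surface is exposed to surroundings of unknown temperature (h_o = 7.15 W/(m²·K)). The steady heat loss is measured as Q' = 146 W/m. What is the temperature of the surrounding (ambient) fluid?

Sum the resistances:
  R'_conv,in = 1/(2πr h) = 1/(2π·0.0395·283) = 0.01424 m·K/W
  R'_titanium = ln(0.0424/0.0395)/(2πk) = 0.07085/(2π·25.2) = 4.475×10^-4 m·K/W
  R'_ceramic fibre blanket = ln(0.0916/0.0424)/(2πk) = 0.7703/(2π·0.0776) = 1.580 m·K/W
  R'_conv,out = 1/(2πr h) = 1/(2π·0.0916·7.15) = 0.2430 m·K/W
ΣR = 1.838 m·K/W
ΔT = Q'·ΣR = 146 × 1.838 = 268.3 K
Heat flows outward, so T_out = T_in − ΔT = 297 − 268.3 = 28.7 °C

T_out = 28.7 °C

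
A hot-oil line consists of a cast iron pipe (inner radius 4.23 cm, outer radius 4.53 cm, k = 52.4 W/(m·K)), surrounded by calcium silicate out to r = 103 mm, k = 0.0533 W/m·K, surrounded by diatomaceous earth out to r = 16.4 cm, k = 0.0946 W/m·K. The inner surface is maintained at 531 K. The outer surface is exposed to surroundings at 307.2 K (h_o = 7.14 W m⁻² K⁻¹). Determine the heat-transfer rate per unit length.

Series thermal resistances, inner to outer:
  R'_cast iron = ln(0.0453/0.0423)/(2πk) = 0.06852/(2π·52.4) = 2.081×10^-4 m·K/W
  R'_calcium silicate = ln(0.103/0.0453)/(2πk) = 0.8214/(2π·0.0533) = 2.453 m·K/W
  R'_diatomaceous earth = ln(0.164/0.103)/(2πk) = 0.4651/(2π·0.0946) = 0.7825 m·K/W
  R'_conv,out = 1/(2πr h) = 1/(2π·0.164·7.14) = 0.1359 m·K/W
ΣR = 2.081×10^-4 + 2.453 + 0.7825 + 0.1359 = 3.372 m·K/W
Q' = ΔT/ΣR = (531 K − 307.2 K)/3.372 = 66.4 W/m

Q' = 66.4 W/m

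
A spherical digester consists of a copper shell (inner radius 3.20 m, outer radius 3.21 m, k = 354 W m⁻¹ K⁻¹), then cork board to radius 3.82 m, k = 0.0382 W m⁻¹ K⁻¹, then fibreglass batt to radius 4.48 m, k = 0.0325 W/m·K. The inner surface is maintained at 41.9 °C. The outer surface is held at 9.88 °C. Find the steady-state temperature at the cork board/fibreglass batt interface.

T = 25.1 °C

Resistance network (inner→outer):
  R_copper = (1/3.20 − 1/3.21)/(4πk) = 9.735×10^-4/(4π·354) = 2.188×10^-7 K/W
  R_cork board = (1/3.21 − 1/3.82)/(4πk) = 0.04975/(4π·0.0382) = 0.1036 K/W
  R_fibreglass batt = (1/3.82 − 1/4.48)/(4πk) = 0.03857/(4π·0.0325) = 0.09443 K/W
ΣR = 2.188×10^-7 + 0.1036 + 0.09443 = 0.1980 K/W
Q = ΔT/ΣR = (41.9 °C − 9.88 °C)/0.1980 = 161.7 W
From the inner boundary to the cork board/fibreglass batt interface, ΣR_partial = 0.1036 K/W.
T_interface = T_in − Q·ΣR_partial = 41.9 °C − (161.7)(0.1036) = 25.1 °C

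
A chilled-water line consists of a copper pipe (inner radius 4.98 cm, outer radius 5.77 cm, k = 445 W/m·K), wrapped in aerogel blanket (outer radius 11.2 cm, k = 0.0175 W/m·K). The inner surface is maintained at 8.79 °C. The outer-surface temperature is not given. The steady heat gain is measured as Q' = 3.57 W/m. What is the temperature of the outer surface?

T_out = 30.3 °C

Series resistances:
  R'_copper = ln(0.0577/0.0498)/(2πk) = 0.1472/(2π·445) = 5.266×10^-5 m·K/W
  R'_aerogel blanket = ln(0.112/0.0577)/(2πk) = 0.6632/(2π·0.0175) = 6.032 m·K/W
ΣR = 6.032 m·K/W
ΔT = Q'·ΣR = 3.57 × 6.032 = 21.53 K
Heat flows inward, so T_out = T_in + ΔT = 8.79 + 21.53 = 30.3 °C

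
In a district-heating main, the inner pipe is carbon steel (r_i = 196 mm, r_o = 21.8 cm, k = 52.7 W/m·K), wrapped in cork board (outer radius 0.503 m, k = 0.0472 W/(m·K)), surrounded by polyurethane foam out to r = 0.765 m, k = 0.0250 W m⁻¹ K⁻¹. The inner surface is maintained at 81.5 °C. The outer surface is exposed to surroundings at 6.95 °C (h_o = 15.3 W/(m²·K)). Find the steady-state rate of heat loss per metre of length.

Treat each layer as a resistance in series:
  R'_carbon steel = ln(0.218/0.196)/(2πk) = 0.1064/(2π·52.7) = 3.213×10^-4 m·K/W
  R'_cork board = ln(0.503/0.218)/(2πk) = 0.8361/(2π·0.0472) = 2.819 m·K/W
  R'_polyurethane foam = ln(0.765/0.503)/(2πk) = 0.4193/(2π·0.0250) = 2.669 m·K/W
  R'_conv,out = 1/(2πr h) = 1/(2π·0.765·15.3) = 0.01360 m·K/W
ΣR = 3.213×10^-4 + 2.819 + 2.669 + 0.01360 = 5.502 m·K/W
Q' = ΔT/ΣR = (81.5 °C − 6.95 °C)/5.502 = 13.5 W/m

Q' = 13.5 W/m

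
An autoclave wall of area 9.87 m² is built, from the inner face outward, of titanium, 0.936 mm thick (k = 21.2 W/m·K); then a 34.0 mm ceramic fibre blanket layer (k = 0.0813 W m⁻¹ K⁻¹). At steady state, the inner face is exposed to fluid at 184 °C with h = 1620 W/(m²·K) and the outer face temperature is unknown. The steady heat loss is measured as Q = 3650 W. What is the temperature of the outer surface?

Sum the resistances:
  R_conv,in = 1/(hA) = 1/(1620·9.87) = 6.254×10^-5 K/W
  R_titanium = L/(kA) = 9.36×10^-4/(21.2·9.87) = 4.473×10^-6 K/W
  R_ceramic fibre blanket = L/(kA) = 0.0340/(0.0813·9.87) = 0.04237 K/W
ΣR = 0.04244 K/W
ΔT = Q·ΣR = 3650 × 0.04244 = 154.9 K
Heat flows outward, so T_out = T_in − ΔT = 184 − 154.9 = 29.1 °C

T_out = 29.1 °C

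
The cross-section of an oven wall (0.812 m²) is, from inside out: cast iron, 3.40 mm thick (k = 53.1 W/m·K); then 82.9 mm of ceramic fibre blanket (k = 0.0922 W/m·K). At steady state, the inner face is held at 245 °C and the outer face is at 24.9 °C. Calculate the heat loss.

Q = 199 W

Treat each layer as a resistance in series:
  R_cast iron = L/(kA) = 0.00340/(53.1·0.812) = 7.885×10^-5 K/W
  R_ceramic fibre blanket = L/(kA) = 0.0829/(0.0922·0.812) = 1.107 K/W
ΣR = 7.885×10^-5 + 1.107 = 1.107 K/W
Q = ΔT/ΣR = (245 °C − 24.9 °C)/1.107 = 199 W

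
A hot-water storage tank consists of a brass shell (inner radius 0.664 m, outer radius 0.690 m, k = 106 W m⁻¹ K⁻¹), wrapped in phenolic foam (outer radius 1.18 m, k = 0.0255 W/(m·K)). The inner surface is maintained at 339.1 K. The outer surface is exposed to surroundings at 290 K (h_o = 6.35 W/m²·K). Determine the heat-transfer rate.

Q = 26.0 W

Resistance network (inner→outer):
  R_brass = (1/0.664 − 1/0.690)/(4πk) = 0.05675/(4π·106) = 4.260×10^-5 K/W
  R_phenolic foam = (1/0.690 − 1/1.18)/(4πk) = 0.6018/(4π·0.0255) = 1.878 K/W
  R_conv,out = 1/(4πr²h) = 1/(4π·1.18²·6.35) = 0.009000 K/W
ΣR = 4.260×10^-5 + 1.878 + 0.009000 = 1.887 K/W
Q = ΔT/ΣR = (339.1 K − 290 K)/1.887 = 26.0 W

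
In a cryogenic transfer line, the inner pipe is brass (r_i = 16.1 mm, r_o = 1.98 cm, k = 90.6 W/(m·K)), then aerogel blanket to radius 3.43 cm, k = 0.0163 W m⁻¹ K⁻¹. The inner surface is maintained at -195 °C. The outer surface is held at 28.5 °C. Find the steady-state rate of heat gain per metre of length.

Q' = 41.7 W/m

Series thermal resistances, inner to outer:
  R'_brass = ln(0.0198/0.0161)/(2πk) = 0.2069/(2π·90.6) = 3.634×10^-4 m·K/W
  R'_aerogel blanket = ln(0.0343/0.0198)/(2πk) = 0.5495/(2π·0.0163) = 5.365 m·K/W
ΣR = 3.634×10^-4 + 5.365 = 5.365 m·K/W
Q' = ΔT/ΣR = (-195 °C − 28.5 °C)/5.365 = -41.7 W/m
(Negative Q' ⇒ heat flows inward; heat gain = 41.7 W/m.)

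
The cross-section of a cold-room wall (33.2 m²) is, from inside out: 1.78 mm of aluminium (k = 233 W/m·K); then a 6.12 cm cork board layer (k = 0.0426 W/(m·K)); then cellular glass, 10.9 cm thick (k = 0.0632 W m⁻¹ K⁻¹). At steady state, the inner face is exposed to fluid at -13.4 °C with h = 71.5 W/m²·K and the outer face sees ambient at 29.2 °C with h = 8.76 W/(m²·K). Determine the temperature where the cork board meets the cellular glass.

Treat each layer as a resistance in series:
  R_conv,in = 1/(hA) = 1/(71.5·33.2) = 4.213×10^-4 K/W
  R_aluminium = L/(kA) = 0.00178/(233·33.2) = 2.301×10^-7 K/W
  R_cork board = L/(kA) = 0.0612/(0.0426·33.2) = 0.04327 K/W
  R_cellular glass = L/(kA) = 0.109/(0.0632·33.2) = 0.05195 K/W
  R_conv,out = 1/(hA) = 1/(8.76·33.2) = 0.003438 K/W
ΣR = 4.213×10^-4 + 2.301×10^-7 + 0.04327 + 0.05195 + 0.003438 = 0.09908 K/W
Q = ΔT/ΣR = (-13.4 °C − 29.2 °C)/0.09908 = -430.0 W
From the inner boundary to the cork board/cellular glass interface, ΣR_partial = 0.04369 K/W.
T_interface = T_in − Q·ΣR_partial = -13.4 °C − (-430.0)(0.04369) = 5.39 °C

T = 5.39 °C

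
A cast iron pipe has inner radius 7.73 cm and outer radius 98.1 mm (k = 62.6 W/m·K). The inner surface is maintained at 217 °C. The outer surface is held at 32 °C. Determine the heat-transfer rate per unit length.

Q' = 2πk·ΔT/ln(r₂/r₁) = 2π × 62.6 × 185 / ln(0.0981/0.0773) = 3.05×10^5 W/m

Q' = 3.05×10^5 W/m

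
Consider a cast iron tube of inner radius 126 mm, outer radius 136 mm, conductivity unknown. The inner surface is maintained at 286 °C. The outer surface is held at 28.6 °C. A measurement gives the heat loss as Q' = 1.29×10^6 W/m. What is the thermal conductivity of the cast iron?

k = 60.9 W/m·K

ΣR = ΔT/Q' = |286 − 28.6|/1.29×10^6 = 1.995×10^-4 m·K/W
ln(r₂/r₁)/(2πk) = 1.995×10^-4 ⇒ k = 0.07637/(2π·1.995×10^-4) = 60.9 W/m·K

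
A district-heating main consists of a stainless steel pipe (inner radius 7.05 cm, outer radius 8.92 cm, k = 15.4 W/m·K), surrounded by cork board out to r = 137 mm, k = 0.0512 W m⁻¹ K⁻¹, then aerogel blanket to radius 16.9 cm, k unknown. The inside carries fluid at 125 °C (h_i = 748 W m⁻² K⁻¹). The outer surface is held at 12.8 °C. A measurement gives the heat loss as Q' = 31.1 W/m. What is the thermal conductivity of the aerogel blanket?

ΣR = ΔT/Q' = |125 − 12.8|/31.1 = 3.608 m·K/W
Known resistances:
  R'_conv,in = 1/(2πr h) = 1/(2π·0.0705·748) = 0.003018 m·K/W
  R'_stainless steel = ln(0.0892/0.0705)/(2πk) = 0.2353/(2π·15.4) = 0.002431 m·K/W
  R'_cork board = ln(0.137/0.0892)/(2πk) = 0.4291/(2π·0.0512) = 1.334 m·K/W
R_aerogel blanket = ΣR − ΣR_known = 3.608 − 1.339 = 2.269 m·K/W
ln(r₂/r₁)/(2πk) = 2.269 ⇒ k = 0.2099/(2π·2.269) = 0.0147 W/m·K

k = 0.0147 W/m·K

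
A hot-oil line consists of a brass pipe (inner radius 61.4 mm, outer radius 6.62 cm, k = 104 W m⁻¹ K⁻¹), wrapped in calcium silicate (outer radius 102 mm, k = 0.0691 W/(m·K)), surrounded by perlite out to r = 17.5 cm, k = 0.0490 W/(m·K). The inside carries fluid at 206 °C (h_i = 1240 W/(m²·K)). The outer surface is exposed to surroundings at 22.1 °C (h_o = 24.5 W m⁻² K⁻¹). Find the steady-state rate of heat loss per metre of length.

Series thermal resistances, inner to outer:
  R'_conv,in = 1/(2πr h) = 1/(2π·0.0614·1240) = 0.002090 m·K/W
  R'_brass = ln(0.0662/0.0614)/(2πk) = 0.07527/(2π·104) = 1.152×10^-4 m·K/W
  R'_calcium silicate = ln(0.102/0.0662)/(2πk) = 0.4323/(2π·0.0691) = 0.9957 m·K/W
  R'_perlite = ln(0.175/0.102)/(2πk) = 0.5398/(2π·0.0490) = 1.753 m·K/W
  R'_conv,out = 1/(2πr h) = 1/(2π·0.175·24.5) = 0.03712 m·K/W
ΣR = 0.002090 + 1.152×10^-4 + 0.9957 + 1.753 + 0.03712 = 2.788 m·K/W
Q' = ΔT/ΣR = (206 °C − 22.1 °C)/2.788 = 66.0 W/m

Q' = 66.0 W/m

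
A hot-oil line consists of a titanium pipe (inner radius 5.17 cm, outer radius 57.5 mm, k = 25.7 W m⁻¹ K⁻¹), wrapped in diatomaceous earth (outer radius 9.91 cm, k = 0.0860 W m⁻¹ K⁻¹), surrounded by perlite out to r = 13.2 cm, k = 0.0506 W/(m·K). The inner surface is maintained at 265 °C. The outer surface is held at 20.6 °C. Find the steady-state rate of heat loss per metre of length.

Q' = 128 W/m

Series thermal resistances, inner to outer:
  R'_titanium = ln(0.0575/0.0517)/(2πk) = 0.1063/(2π·25.7) = 6.585×10^-4 m·K/W
  R'_diatomaceous earth = ln(0.0991/0.0575)/(2πk) = 0.5443/(2π·0.0860) = 1.007 m·K/W
  R'_perlite = ln(0.132/0.0991)/(2πk) = 0.2867/(2π·0.0506) = 0.9017 m·K/W
ΣR = 6.585×10^-4 + 1.007 + 0.9017 = 1.909 m·K/W
Q' = ΔT/ΣR = (265 °C − 20.6 °C)/1.909 = 128 W/m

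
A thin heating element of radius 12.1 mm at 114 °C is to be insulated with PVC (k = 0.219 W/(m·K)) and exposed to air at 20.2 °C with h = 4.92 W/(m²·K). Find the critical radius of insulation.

r_cr = 4.45 cm

For a cylinder, r_cr = k_ins/h = 0.219/4.92 = 0.0445 m = 4.45 cm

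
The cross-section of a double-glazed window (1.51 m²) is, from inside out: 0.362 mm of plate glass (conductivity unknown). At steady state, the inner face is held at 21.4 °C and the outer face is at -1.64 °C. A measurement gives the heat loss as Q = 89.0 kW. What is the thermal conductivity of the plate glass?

k = 0.926 W/m·K

ΣR = ΔT/Q = |21.4 − -1.64|/89000 = 2.589×10^-4 K/W
L/(kA) = 2.589×10^-4 ⇒ k = 3.62×10^-4/(2.589×10^-4·1.51) = 0.926 W/m·K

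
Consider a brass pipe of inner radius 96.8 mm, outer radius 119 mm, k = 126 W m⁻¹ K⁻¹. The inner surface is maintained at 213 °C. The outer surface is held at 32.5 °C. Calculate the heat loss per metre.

Q' = 692 kW/m

Q' = 2πk·ΔT/ln(r₂/r₁) = 2π × 126 × 180.5 / ln(0.119/0.0968) = 6.92×10^5 W/m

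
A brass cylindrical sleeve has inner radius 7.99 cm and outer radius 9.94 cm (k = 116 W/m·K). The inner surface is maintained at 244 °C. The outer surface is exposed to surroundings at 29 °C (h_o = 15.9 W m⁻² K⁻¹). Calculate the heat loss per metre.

Q' = 2130 W/m

Resistance network (inner→outer):
  R'_brass = ln(0.0994/0.0799)/(2πk) = 0.2184/(2π·116) = 2.996×10^-4 m·K/W
  R'_conv,out = 1/(2πr h) = 1/(2π·0.0994·15.9) = 0.1007 m·K/W
ΣR = 2.996×10^-4 + 0.1007 = 0.1010 m·K/W
Q' = ΔT/ΣR = (244 °C − 29 °C)/0.1010 = 2130 W/m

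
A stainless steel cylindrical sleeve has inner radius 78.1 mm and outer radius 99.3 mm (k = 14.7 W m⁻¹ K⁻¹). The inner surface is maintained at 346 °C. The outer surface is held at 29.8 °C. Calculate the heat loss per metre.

Q' = 2πk·ΔT/ln(r₂/r₁) = 2π × 14.7 × 316.2 / ln(0.0993/0.0781) = 1.22×10^5 W/m

Q' = 122 kW/m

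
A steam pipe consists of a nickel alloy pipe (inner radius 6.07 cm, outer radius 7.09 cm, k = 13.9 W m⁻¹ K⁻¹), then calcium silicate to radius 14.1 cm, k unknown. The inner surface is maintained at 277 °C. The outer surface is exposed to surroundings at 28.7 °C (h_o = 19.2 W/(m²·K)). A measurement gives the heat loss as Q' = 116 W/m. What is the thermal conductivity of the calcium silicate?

ΣR = ΔT/Q' = |277 − 28.7|/116 = 2.141 m·K/W
Known resistances:
  R'_nickel alloy = ln(0.0709/0.0607)/(2πk) = 0.1553/(2π·13.9) = 0.001778 m·K/W
  R'_conv,out = 1/(2πr h) = 1/(2π·0.141·19.2) = 0.05879 m·K/W
R_calcium silicate = ΣR − ΣR_known = 2.141 − 0.06057 = 2.080 m·K/W
ln(r₂/r₁)/(2πk) = 2.080 ⇒ k = 0.6875/(2π·2.080) = 0.0526 W/m·K

k = 0.0526 W/m·K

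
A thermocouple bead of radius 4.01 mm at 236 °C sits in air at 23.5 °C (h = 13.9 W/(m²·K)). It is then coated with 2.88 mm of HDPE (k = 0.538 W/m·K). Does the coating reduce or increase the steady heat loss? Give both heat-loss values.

increases: 0.597 → 1.56 W

Critical radius for a sphere: r_cr = 2k/h = 0.0774 m = 7.74 cm.
Outer radius after coating: r₂ = 0.00401 + 0.00288 = 0.00689 m.
Since r₁ < r_cr and r₂ ≤ r_cr, the coating moves toward the maximum at r_cr — heat loss rises.
Bare: R = 1/(4πr₁²h) = 356.0 K/W; Q = 212.5/356.0 = 0.597 W.
Coated: R = R_cond + R_conv = 136.0 K/W; Q = 212.5/136.0 = 1.56 W.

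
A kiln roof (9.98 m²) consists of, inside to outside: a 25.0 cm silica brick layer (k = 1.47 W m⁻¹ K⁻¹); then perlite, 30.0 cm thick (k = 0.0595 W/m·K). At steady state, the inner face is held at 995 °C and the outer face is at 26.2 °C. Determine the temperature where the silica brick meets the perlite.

Treat each layer as a resistance in series:
  R_silica brick = L/(kA) = 0.250/(1.47·9.98) = 0.01704 K/W
  R_perlite = L/(kA) = 0.300/(0.0595·9.98) = 0.5052 K/W
ΣR = 0.01704 + 0.5052 = 0.5222 K/W
Q = ΔT/ΣR = (995 °C − 26.2 °C)/0.5222 = 1855 W
From the inner boundary to the silica brick/perlite interface, ΣR_partial = 0.01704 K/W.
T_interface = T_in − Q·ΣR_partial = 995 °C − (1855)(0.01704) = 963 °C

T = 963 °C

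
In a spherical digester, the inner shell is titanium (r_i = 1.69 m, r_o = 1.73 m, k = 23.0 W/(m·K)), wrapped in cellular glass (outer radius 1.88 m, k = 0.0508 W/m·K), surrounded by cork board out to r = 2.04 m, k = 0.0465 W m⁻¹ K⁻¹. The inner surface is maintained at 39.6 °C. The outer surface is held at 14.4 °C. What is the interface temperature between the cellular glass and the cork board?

Resistance network (inner→outer):
  R_titanium = (1/1.69 − 1/1.73)/(4πk) = 0.01368/(4π·23.0) = 4.734×10^-5 K/W
  R_cellular glass = (1/1.73 − 1/1.88)/(4πk) = 0.04612/(4π·0.0508) = 0.07225 K/W
  R_cork board = (1/1.88 − 1/2.04)/(4πk) = 0.04172/(4π·0.0465) = 0.07140 K/W
ΣR = 4.734×10^-5 + 0.07225 + 0.07140 = 0.1437 K/W
Q = ΔT/ΣR = (39.6 °C − 14.4 °C)/0.1437 = 175.4 W
From the inner boundary to the cellular glass/cork board interface, ΣR_partial = 0.07230 K/W.
T_interface = T_in − Q·ΣR_partial = 39.6 °C − (175.4)(0.07230) = 26.9 °C

T = 26.9 °C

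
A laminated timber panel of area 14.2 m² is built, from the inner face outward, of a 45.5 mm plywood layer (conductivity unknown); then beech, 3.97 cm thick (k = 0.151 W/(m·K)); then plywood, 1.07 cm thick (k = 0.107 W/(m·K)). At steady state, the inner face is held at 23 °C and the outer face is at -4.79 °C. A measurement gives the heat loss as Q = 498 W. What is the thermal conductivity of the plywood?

ΣR = ΔT/Q = |23 − -4.79|/498 = 0.05580 K/W
Known resistances:
  R_beech = L/(kA) = 0.0397/(0.151·14.2) = 0.01852 K/W
  R_plywood = L/(kA) = 0.0107/(0.107·14.2) = 0.007042 K/W
R_plywood = ΣR − ΣR_known = 0.05580 − 0.02556 = 0.03024 K/W
L/(kA) = 0.03024 ⇒ k = 0.0455/(0.03024·14.2) = 0.106 W/m·K

k = 0.106 W/m·K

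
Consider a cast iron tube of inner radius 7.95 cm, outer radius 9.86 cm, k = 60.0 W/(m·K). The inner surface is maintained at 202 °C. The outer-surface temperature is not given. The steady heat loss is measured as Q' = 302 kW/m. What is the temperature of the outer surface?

T_out = 29.5 °C

Series resistances:
  R'_cast iron = ln(0.0986/0.0795)/(2πk) = 0.2153/(2π·60.0) = 5.711×10^-4 m·K/W
ΣR = 5.711×10^-4 m·K/W
ΔT = Q'·ΣR = 3.02×10^5 × 5.711×10^-4 = 172.5 K
Heat flows outward, so T_out = T_in − ΔT = 202 − 172.5 = 29.5 °C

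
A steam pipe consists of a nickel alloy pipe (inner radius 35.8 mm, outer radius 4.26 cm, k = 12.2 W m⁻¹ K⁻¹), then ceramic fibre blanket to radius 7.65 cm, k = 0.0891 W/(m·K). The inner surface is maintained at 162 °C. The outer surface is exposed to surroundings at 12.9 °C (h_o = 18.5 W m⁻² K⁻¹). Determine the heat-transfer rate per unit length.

Q' = 128 W/m

Resistance network (inner→outer):
  R'_nickel alloy = ln(0.0426/0.0358)/(2πk) = 0.1739/(2π·12.2) = 0.002269 m·K/W
  R'_ceramic fibre blanket = ln(0.0765/0.0426)/(2πk) = 0.5854/(2π·0.0891) = 1.046 m·K/W
  R'_conv,out = 1/(2πr h) = 1/(2π·0.0765·18.5) = 0.1125 m·K/W
ΣR = 0.002269 + 1.046 + 0.1125 = 1.161 m·K/W
Q' = ΔT/ΣR = (162 °C − 12.9 °C)/1.161 = 128 W/m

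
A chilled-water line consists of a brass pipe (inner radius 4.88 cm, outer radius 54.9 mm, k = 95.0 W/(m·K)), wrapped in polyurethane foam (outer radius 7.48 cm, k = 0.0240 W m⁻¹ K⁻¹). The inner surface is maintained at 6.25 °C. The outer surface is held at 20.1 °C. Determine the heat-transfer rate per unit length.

Q' = 6.75 W/m

Treat each layer as a resistance in series:
  R'_brass = ln(0.0549/0.0488)/(2πk) = 0.1178/(2π·95.0) = 1.973×10^-4 m·K/W
  R'_polyurethane foam = ln(0.0748/0.0549)/(2πk) = 0.3093/(2π·0.0240) = 2.051 m·K/W
ΣR = 1.973×10^-4 + 2.051 = 2.051 m·K/W
Q' = ΔT/ΣR = (6.25 °C − 20.1 °C)/2.051 = -6.75 W/m
(Negative Q' ⇒ heat flows inward; heat gain = 6.75 W/m.)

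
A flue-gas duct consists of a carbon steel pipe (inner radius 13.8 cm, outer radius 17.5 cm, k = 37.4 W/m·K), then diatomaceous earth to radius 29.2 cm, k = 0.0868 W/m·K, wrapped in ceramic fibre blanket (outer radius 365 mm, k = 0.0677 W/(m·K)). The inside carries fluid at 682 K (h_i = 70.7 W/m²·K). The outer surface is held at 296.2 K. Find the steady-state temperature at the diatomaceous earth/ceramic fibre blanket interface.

Series thermal resistances, inner to outer:
  R'_conv,in = 1/(2πr h) = 1/(2π·0.138·70.7) = 0.01631 m·K/W
  R'_carbon steel = ln(0.175/0.138)/(2πk) = 0.2375/(2π·37.4) = 0.001011 m·K/W
  R'_diatomaceous earth = ln(0.292/0.175)/(2πk) = 0.5120/(2π·0.0868) = 0.9387 m·K/W
  R'_ceramic fibre blanket = ln(0.365/0.292)/(2πk) = 0.2231/(2π·0.0677) = 0.5246 m·K/W
ΣR = 0.01631 + 0.001011 + 0.9387 + 0.5246 = 1.481 m·K/W
Q' = ΔT/ΣR = (682 K − 296.2 K)/1.481 = 260.5 W/m
From the inner boundary to the diatomaceous earth/ceramic fibre blanket interface, ΣR_partial = 0.9560 m·K/W.
T_interface = T_in − Q'·ΣR_partial = 682 K − (260.5)(0.9560) = 433 K

T = 433 K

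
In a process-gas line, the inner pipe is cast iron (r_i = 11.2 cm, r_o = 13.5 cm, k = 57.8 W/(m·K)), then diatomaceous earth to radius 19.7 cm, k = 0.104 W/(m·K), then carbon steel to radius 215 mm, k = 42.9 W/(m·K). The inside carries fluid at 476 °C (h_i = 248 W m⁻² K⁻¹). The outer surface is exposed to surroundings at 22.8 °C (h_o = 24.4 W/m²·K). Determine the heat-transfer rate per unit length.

Treat each layer as a resistance in series:
  R'_conv,in = 1/(2πr h) = 1/(2π·0.112·248) = 0.005730 m·K/W
  R'_cast iron = ln(0.135/0.112)/(2πk) = 0.1868/(2π·57.8) = 5.143×10^-4 m·K/W
  R'_diatomaceous earth = ln(0.197/0.135)/(2πk) = 0.3779/(2π·0.104) = 0.5784 m·K/W
  R'_carbon steel = ln(0.215/0.197)/(2πk) = 0.08743/(2π·42.9) = 3.244×10^-4 m·K/W
  R'_conv,out = 1/(2πr h) = 1/(2π·0.215·24.4) = 0.03034 m·K/W
ΣR = 0.005730 + 5.143×10^-4 + 0.5784 + 3.244×10^-4 + 0.03034 = 0.6153 m·K/W
Q' = ΔT/ΣR = (476 °C − 22.8 °C)/0.6153 = 737 W/m

Q' = 737 W/m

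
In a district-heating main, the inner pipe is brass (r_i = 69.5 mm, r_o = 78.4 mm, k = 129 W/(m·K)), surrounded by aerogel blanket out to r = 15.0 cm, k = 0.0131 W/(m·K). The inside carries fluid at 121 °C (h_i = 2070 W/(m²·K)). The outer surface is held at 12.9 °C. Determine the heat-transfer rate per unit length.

Q' = 13.7 W/m

Treat each layer as a resistance in series:
  R'_conv,in = 1/(2πr h) = 1/(2π·0.0695·2070) = 0.001106 m·K/W
  R'_brass = ln(0.0784/0.0695)/(2πk) = 0.1205/(2π·129) = 1.487×10^-4 m·K/W
  R'_aerogel blanket = ln(0.150/0.0784)/(2πk) = 0.6488/(2π·0.0131) = 7.883 m·K/W
ΣR = 0.001106 + 1.487×10^-4 + 7.883 = 7.884 m·K/W
Q' = ΔT/ΣR = (121 °C − 12.9 °C)/7.884 = 13.7 W/m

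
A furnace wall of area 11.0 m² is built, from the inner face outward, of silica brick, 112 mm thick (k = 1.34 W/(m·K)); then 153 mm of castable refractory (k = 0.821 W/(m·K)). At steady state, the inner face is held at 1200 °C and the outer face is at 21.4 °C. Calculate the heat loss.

Q = 48.0 kW

Series thermal resistances, inner to outer:
  R_silica brick = L/(kA) = 0.112/(1.34·11.0) = 0.007598 K/W
  R_castable refractory = L/(kA) = 0.153/(0.821·11.0) = 0.01694 K/W
ΣR = 0.007598 + 0.01694 = 0.02454 K/W
Q = ΔT/ΣR = (1200 °C − 21.4 °C)/0.02454 = 48000 W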